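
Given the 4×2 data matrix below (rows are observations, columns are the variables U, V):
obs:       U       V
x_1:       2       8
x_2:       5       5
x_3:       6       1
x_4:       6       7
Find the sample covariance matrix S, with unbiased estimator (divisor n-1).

Step 1 — column means:
  mean(U) = (2 + 5 + 6 + 6) / 4 = 19/4 = 4.75
  mean(V) = (8 + 5 + 1 + 7) / 4 = 21/4 = 5.25

Step 2 — sample covariance S[i,j] = (1/(n-1)) · Σ_k (x_{k,i} - mean_i) · (x_{k,j} - mean_j), with n-1 = 3.
  S[U,U] = ((-2.75)·(-2.75) + (0.25)·(0.25) + (1.25)·(1.25) + (1.25)·(1.25)) / 3 = 10.75/3 = 3.5833
  S[U,V] = ((-2.75)·(2.75) + (0.25)·(-0.25) + (1.25)·(-4.25) + (1.25)·(1.75)) / 3 = -10.75/3 = -3.5833
  S[V,V] = ((2.75)·(2.75) + (-0.25)·(-0.25) + (-4.25)·(-4.25) + (1.75)·(1.75)) / 3 = 28.75/3 = 9.5833

S is symmetric (S[j,i] = S[i,j]). Assembling:

S = [[3.5833, -3.5833],
 [-3.5833, 9.5833]]


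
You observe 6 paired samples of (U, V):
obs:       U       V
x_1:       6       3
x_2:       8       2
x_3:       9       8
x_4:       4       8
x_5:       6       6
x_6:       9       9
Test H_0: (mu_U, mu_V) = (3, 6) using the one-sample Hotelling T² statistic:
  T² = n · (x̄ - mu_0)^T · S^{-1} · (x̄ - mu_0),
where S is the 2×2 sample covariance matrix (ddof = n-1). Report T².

Step 1 — sample mean vector:
  mean(U) = (6 + 8 + 9 + 4 + 6 + 9) / 6 = 42/6 = 7
  mean(V) = (3 + 2 + 8 + 8 + 6 + 9) / 6 = 36/6 = 6
  x̄ = (7, 6),  deviation x̄ - mu_0 = (7, 6) - (3, 6) = (4, 0).

Step 2 — sample covariance matrix, S[i,j] = (1/(n-1)) · Σ_k (x_{k,i} - mean_i) · (x_{k,j} - mean_j), divisor n-1 = 5:
  S[U,U] = ((-1)·(-1) + (1)·(1) + (2)·(2) + (-3)·(-3) + (-1)·(-1) + (2)·(2)) / 5 = 20/5 = 4
  S[U,V] = ((-1)·(-3) + (1)·(-4) + (2)·(2) + (-3)·(2) + (-1)·(0) + (2)·(3)) / 5 = 3/5 = 0.6
  S[V,V] = ((-3)·(-3) + (-4)·(-4) + (2)·(2) + (2)·(2) + (0)·(0) + (3)·(3)) / 5 = 42/5 = 8.4
  S = [[4, 0.6],
 [0.6, 8.4]].

Step 3 — invert S. det(S) = 4·8.4 - (0.6)² = 33.24.
  S^{-1} = (1/det) · [[d, -b], [-b, a]] = [[0.2527, -0.0181],
 [-0.0181, 0.1203]].

Step 4 — quadratic form (x̄ - mu_0)^T · S^{-1} · (x̄ - mu_0):
  S^{-1} · (x̄ - mu_0) = (1.0108, -0.0722),
  (x̄ - mu_0)^T · [...] = (4)·(1.0108) + (0)·(-0.0722) = 4.0433.

Step 5 — scale by n: T² = 6 · 4.0433 = 24.2599.

T² ≈ 24.2599


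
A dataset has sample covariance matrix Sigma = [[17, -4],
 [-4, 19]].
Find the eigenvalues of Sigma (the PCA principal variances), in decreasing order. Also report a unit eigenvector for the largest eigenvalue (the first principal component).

Step 1 — characteristic polynomial of 2×2 Sigma:
  det(Sigma - λI) = λ² - trace · λ + det = 0.
  trace = 17 + 19 = 36, det = 17·19 - (-4)² = 307.
Step 2 — discriminant:
  Δ = trace² - 4·det = 1296 - 1228 = 68.
Step 3 — eigenvalues:
  λ = (trace ± √Δ)/2 = (36 ± 8.2462)/2,
  λ_1 = 22.1231,  λ_2 = 13.8769.

Step 4 — unit eigenvector for λ_1: solve (Sigma - λ_1 I)v = 0. First row:
  (17 - 22.1231)·v_x + (-4)·v_y = 0, i.e. (-5.1231)·v_x + (-4)·v_y = 0,
  so v ∝ (b, λ_1 - a) = (-4, 5.1231); multiply by -1 so the first entry is positive: u = (4, -5.1231).
  ||u|| = √((4)² + (-5.1231)²) = √(42.2462) ≈ 6.4997,
  v_1 = u/||u|| ≈ (0.6154, -0.7882) (||v_1|| = 1).

λ_1 = 22.1231,  λ_2 = 13.8769;  v_1 ≈ (0.6154, -0.7882)


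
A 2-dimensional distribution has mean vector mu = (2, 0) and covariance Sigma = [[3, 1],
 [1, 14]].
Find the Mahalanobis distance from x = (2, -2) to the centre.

Step 1 — centre the observation: (x - mu) = (0, -2).

Step 2 — invert Sigma. det(Sigma) = 3·14 - (1)² = 41.
  Sigma^{-1} = (1/det) · [[d, -b], [-b, a]] = [[0.3415, -0.0244],
 [-0.0244, 0.0732]].

Step 3 — form the quadratic (x - mu)^T · Sigma^{-1} · (x - mu):
  Sigma^{-1} · (x - mu) = (0.0488, -0.1463).
  (x - mu)^T · [Sigma^{-1} · (x - mu)] = (0)·(0.0488) + (-2)·(-0.1463) = 0.2927.

Step 4 — take square root: d = √(0.2927) ≈ 0.541.

d(x, mu) = √(0.2927) ≈ 0.541


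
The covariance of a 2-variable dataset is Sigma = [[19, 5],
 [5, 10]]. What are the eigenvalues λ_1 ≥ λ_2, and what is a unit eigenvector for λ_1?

Step 1 — characteristic polynomial of 2×2 Sigma:
  det(Sigma - λI) = λ² - trace · λ + det = 0.
  trace = 19 + 10 = 29, det = 19·10 - (5)² = 165.
Step 2 — discriminant:
  Δ = trace² - 4·det = 841 - 660 = 181.
Step 3 — eigenvalues:
  λ = (trace ± √Δ)/2 = (29 ± 13.4536)/2,
  λ_1 = 21.2268,  λ_2 = 7.7732.

Step 4 — unit eigenvector for λ_1: solve (Sigma - λ_1 I)v = 0. First row:
  (19 - 21.2268)·v_x + (5)·v_y = 0, i.e. (-2.2268)·v_x + (5)·v_y = 0,
  so v ∝ (b, λ_1 - a) = (5, 2.2268) = u.
  ||u|| = √((5)² + (2.2268)²) = √(29.9587) ≈ 5.4735,
  v_1 = u/||u|| ≈ (0.9135, 0.4068) (||v_1|| = 1).

λ_1 = 21.2268,  λ_2 = 7.7732;  v_1 ≈ (0.9135, 0.4068)


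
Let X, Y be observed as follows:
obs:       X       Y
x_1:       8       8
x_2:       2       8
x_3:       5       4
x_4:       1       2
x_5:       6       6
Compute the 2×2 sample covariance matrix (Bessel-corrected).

Step 1 — column means:
  mean(X) = (8 + 2 + 5 + 1 + 6) / 5 = 22/5 = 4.4
  mean(Y) = (8 + 8 + 4 + 2 + 6) / 5 = 28/5 = 5.6

Step 2 — sample covariance S[i,j] = (1/(n-1)) · Σ_k (x_{k,i} - mean_i) · (x_{k,j} - mean_j), with n-1 = 4.
  S[X,X] = ((3.6)·(3.6) + (-2.4)·(-2.4) + (0.6)·(0.6) + (-3.4)·(-3.4) + (1.6)·(1.6)) / 4 = 33.2/4 = 8.3
  S[X,Y] = ((3.6)·(2.4) + (-2.4)·(2.4) + (0.6)·(-1.6) + (-3.4)·(-3.6) + (1.6)·(0.4)) / 4 = 14.8/4 = 3.7
  S[Y,Y] = ((2.4)·(2.4) + (2.4)·(2.4) + (-1.6)·(-1.6) + (-3.6)·(-3.6) + (0.4)·(0.4)) / 4 = 27.2/4 = 6.8

S is symmetric (S[j,i] = S[i,j]). Assembling:

S = [[8.3, 3.7],
 [3.7, 6.8]]


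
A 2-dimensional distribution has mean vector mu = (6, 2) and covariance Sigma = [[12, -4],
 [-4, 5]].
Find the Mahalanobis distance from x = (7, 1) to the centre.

Step 1 — centre the observation: (x - mu) = (1, -1).

Step 2 — invert Sigma. det(Sigma) = 12·5 - (-4)² = 44.
  Sigma^{-1} = (1/det) · [[d, -b], [-b, a]] = [[0.1136, 0.0909],
 [0.0909, 0.2727]].

Step 3 — form the quadratic (x - mu)^T · Sigma^{-1} · (x - mu):
  Sigma^{-1} · (x - mu) = (0.0227, -0.1818).
  (x - mu)^T · [Sigma^{-1} · (x - mu)] = (1)·(0.0227) + (-1)·(-0.1818) = 0.2045.

Step 4 — take square root: d = √(0.2045) ≈ 0.4523.

d(x, mu) = √(0.2045) ≈ 0.4523


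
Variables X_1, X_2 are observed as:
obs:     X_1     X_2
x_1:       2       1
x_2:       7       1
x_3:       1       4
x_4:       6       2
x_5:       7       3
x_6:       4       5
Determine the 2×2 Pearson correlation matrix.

Step 1 — column means:
  mean(X_1) = (2 + 7 + 1 + 6 + 7 + 4) / 6 = 27/6 = 4.5
  mean(X_2) = (1 + 1 + 4 + 2 + 3 + 5) / 6 = 16/6 = 2.6667

Step 2 — sample variances and covariances s[i,j] = (1/(n-1)) · Σ_k (x_{k,i} - mean_i) · (x_{k,j} - mean_j), with n-1 = 5:
  s[X_1,X_1] = ((-2.5)·(-2.5) + (2.5)·(2.5) + (-3.5)·(-3.5) + (1.5)·(1.5) + (2.5)·(2.5) + (-0.5)·(-0.5)) / 5 = 33.5/5 = 6.7
  s[X_1,X_2] = ((-2.5)·(-1.6667) + (2.5)·(-1.6667) + (-3.5)·(1.3333) + (1.5)·(-0.6667) + (2.5)·(0.3333) + (-0.5)·(2.3333)) / 5 = -6/5 = -1.2
  s[X_2,X_2] = ((-1.6667)·(-1.6667) + (-1.6667)·(-1.6667) + (1.3333)·(1.3333) + (-0.6667)·(-0.6667) + (0.3333)·(0.3333) + (2.3333)·(2.3333)) / 5 = 13.3333/5 = 2.6667
  Sample standard deviations s_i = √(s[i,i]):
  s(X_1) = √(6.7) = 2.5884
  s(X_2) = √(2.6667) = 1.633

Step 3 — r_{ij} = s_{ij} / (s_i · s_j):
  r[X_1,X_1] = 1 (diagonal).
  r[X_1,X_2] = -1.2 / (2.5884 · 1.633) = -1.2 / 4.2269 = -0.2839
  r[X_2,X_2] = 1 (diagonal).

R is symmetric with unit diagonal. Assembling:

R = [[1, -0.2839],
 [-0.2839, 1]]


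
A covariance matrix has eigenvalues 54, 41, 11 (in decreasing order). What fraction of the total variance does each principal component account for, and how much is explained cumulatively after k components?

Step 1 — total variance = trace(Sigma) = Σ λ_i = 54 + 41 + 11 = 106.

Step 2 — fraction explained by component i = λ_i / Σ λ:
  PC1: 54/106 = 0.5094
  PC2: 41/106 = 0.3868
  PC3: 11/106 = 0.1038

Step 3 — cumulative fraction after k components = (λ_1 + ... + λ_k) / Σ λ:
  k = 1: 54/106 = 0.5094
  k = 2: (54 + 41)/106 = 95/106 = 0.8962
  k = 3: (54 + 41 + 11)/106 = 106/106 = 1

Summary (fraction, with percent):

explained: PC1 0.5094 (50.94%), PC2 0.3868 (38.68%), PC3 0.1038 (10.38%);  cumulative: 0.5094, 0.8962, 1


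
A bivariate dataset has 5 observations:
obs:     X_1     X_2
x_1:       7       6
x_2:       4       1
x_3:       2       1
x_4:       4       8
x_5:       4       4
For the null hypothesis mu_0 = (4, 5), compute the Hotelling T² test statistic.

Step 1 — sample mean vector:
  mean(X_1) = (7 + 4 + 2 + 4 + 4) / 5 = 21/5 = 4.2
  mean(X_2) = (6 + 1 + 1 + 8 + 4) / 5 = 20/5 = 4
  x̄ = (4.2, 4),  deviation x̄ - mu_0 = (4.2, 4) - (4, 5) = (0.2, -1).

Step 2 — sample covariance matrix, S[i,j] = (1/(n-1)) · Σ_k (x_{k,i} - mean_i) · (x_{k,j} - mean_j), divisor n-1 = 4:
  S[X_1,X_1] = ((2.8)·(2.8) + (-0.2)·(-0.2) + (-2.2)·(-2.2) + (-0.2)·(-0.2) + (-0.2)·(-0.2)) / 4 = 12.8/4 = 3.2
  S[X_1,X_2] = ((2.8)·(2) + (-0.2)·(-3) + (-2.2)·(-3) + (-0.2)·(4) + (-0.2)·(0)) / 4 = 12/4 = 3
  S[X_2,X_2] = ((2)·(2) + (-3)·(-3) + (-3)·(-3) + (4)·(4) + (0)·(0)) / 4 = 38/4 = 9.5
  S = [[3.2, 3],
 [3, 9.5]].

Step 3 — invert S. det(S) = 3.2·9.5 - (3)² = 21.4.
  S^{-1} = (1/det) · [[d, -b], [-b, a]] = [[0.4439, -0.1402],
 [-0.1402, 0.1495]].

Step 4 — quadratic form (x̄ - mu_0)^T · S^{-1} · (x̄ - mu_0):
  S^{-1} · (x̄ - mu_0) = (0.229, -0.1776),
  (x̄ - mu_0)^T · [...] = (0.2)·(0.229) + (-1)·(-0.1776) = 0.2234.

Step 5 — scale by n: T² = 5 · 0.2234 = 1.1168.

T² ≈ 1.1168


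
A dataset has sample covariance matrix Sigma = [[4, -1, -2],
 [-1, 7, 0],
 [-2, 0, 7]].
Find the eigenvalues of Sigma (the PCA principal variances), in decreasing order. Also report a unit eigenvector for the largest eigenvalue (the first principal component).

Step 1 — characteristic polynomial p(λ) = det(λI - Sigma) = λ³ - tr·λ² + c_1·λ - det, where tr = trace, c_1 = sum of the principal 2×2 minors, det = det(Sigma):
  tr = 4 + 7 + 7 = 18,
  c_1 = (4·7 - (-1)²) + (4·7 - (-2)²) + (7·7 - (0)²) = 27 + 24 + 49 = 100,
  det = 4·(7·7 - (0)²) - (-1)·((-1)·7 - (0)·(-2)) + (-2)·((-1)·(0) - 7·(-2)) = 4·(49) - (-1)·(-7) + (-2)·(14) = 161.
  So p(λ) = λ³ - 18λ² + 100λ - 161.
Step 2 — look for an integer root (rational root theorem: any rational root is an integer divisor of 161). Testing λ = 7:
  p(7) = 343 - 882 + 700 - 161 = 0  ✓
  Dividing out (λ - 7): p(λ) = (λ - 7)(λ² - 11λ + 23).
Step 3 — remaining eigenvalues from the quadratic λ² - 11λ + 23 = 0:
  Δ = 11² - 4·23 = 121 - 92 = 29,  λ = (11 ± √29)/2 = (11 ± 5.3852)/2 ≈ 8.1926 or 2.8074.
  Sorted: λ_1 = 8.1926,  λ_2 = 7,  λ_3 = 2.8074  (check: sum = 18 = tr ✓).

Step 4 — unit eigenvector for λ_1 ≈ 8.1926: v spans the null space of (Sigma - λ_1 I), whose rows are
  r_1 = (-4.1926, -1, -2),  r_2 = (-1, -1.1926, 0),  r_3 = (-2, 0, -1.1926).
  v is orthogonal to every row, so take v ∝ r_1 × r_2 = ((-1)·(0) - (-2)·(-1.1926), (-2)·(-1) - (-4.1926)·(0), (-4.1926)·(-1.1926) - (-1)·(-1)) ≈ (-2.3852, 2, 4).
  Rescale (multiply by -1 so the first nonzero entry is positive): u = (2.3852, -2, -4).
  ||u|| = √((2.3852)² + (-2)² + (-4)²) = √(25.689) ≈ 5.0684,  v_1 = u/||u|| ≈ (0.4706, -0.3946, -0.7892) (||v_1|| = 1).

λ_1 = 8.1926,  λ_2 = 7,  λ_3 = 2.8074;  v_1 ≈ (0.4706, -0.3946, -0.7892)


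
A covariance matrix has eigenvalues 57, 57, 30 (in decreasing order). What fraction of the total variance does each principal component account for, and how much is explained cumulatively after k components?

Step 1 — total variance = trace(Sigma) = Σ λ_i = 57 + 57 + 30 = 144.

Step 2 — fraction explained by component i = λ_i / Σ λ:
  PC1: 57/144 = 0.3958
  PC2: 57/144 = 0.3958
  PC3: 30/144 = 0.2083

Step 3 — cumulative fraction after k components = (λ_1 + ... + λ_k) / Σ λ:
  k = 1: 57/144 = 0.3958
  k = 2: (57 + 57)/144 = 114/144 = 0.7917
  k = 3: (57 + 57 + 30)/144 = 144/144 = 1

Summary (fraction, with percent):

explained: PC1 0.3958 (39.58%), PC2 0.3958 (39.58%), PC3 0.2083 (20.83%);  cumulative: 0.3958, 0.7917, 1


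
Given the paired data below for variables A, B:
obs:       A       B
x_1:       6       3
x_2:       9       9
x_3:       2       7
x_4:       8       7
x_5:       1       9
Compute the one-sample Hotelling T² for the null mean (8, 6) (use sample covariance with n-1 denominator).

Step 1 — sample mean vector:
  mean(A) = (6 + 9 + 2 + 8 + 1) / 5 = 26/5 = 5.2
  mean(B) = (3 + 9 + 7 + 7 + 9) / 5 = 35/5 = 7
  x̄ = (5.2, 7),  deviation x̄ - mu_0 = (5.2, 7) - (8, 6) = (-2.8, 1).

Step 2 — sample covariance matrix, S[i,j] = (1/(n-1)) · Σ_k (x_{k,i} - mean_i) · (x_{k,j} - mean_j), divisor n-1 = 4:
  S[A,A] = ((0.8)·(0.8) + (3.8)·(3.8) + (-3.2)·(-3.2) + (2.8)·(2.8) + (-4.2)·(-4.2)) / 4 = 50.8/4 = 12.7
  S[A,B] = ((0.8)·(-4) + (3.8)·(2) + (-3.2)·(0) + (2.8)·(0) + (-4.2)·(2)) / 4 = -4/4 = -1
  S[B,B] = ((-4)·(-4) + (2)·(2) + (0)·(0) + (0)·(0) + (2)·(2)) / 4 = 24/4 = 6
  S = [[12.7, -1],
 [-1, 6]].

Step 3 — invert S. det(S) = 12.7·6 - (-1)² = 75.2.
  S^{-1} = (1/det) · [[d, -b], [-b, a]] = [[0.0798, 0.0133],
 [0.0133, 0.1689]].

Step 4 — quadratic form (x̄ - mu_0)^T · S^{-1} · (x̄ - mu_0):
  S^{-1} · (x̄ - mu_0) = (-0.2101, 0.1316),
  (x̄ - mu_0)^T · [...] = (-2.8)·(-0.2101) + (1)·(0.1316) = 0.7199.

Step 5 — scale by n: T² = 5 · 0.7199 = 3.5997.

T² ≈ 3.5997


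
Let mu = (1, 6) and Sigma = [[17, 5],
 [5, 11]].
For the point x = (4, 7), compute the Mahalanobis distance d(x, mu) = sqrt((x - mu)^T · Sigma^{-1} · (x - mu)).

Step 1 — centre the observation: (x - mu) = (3, 1).

Step 2 — invert Sigma. det(Sigma) = 17·11 - (5)² = 162.
  Sigma^{-1} = (1/det) · [[d, -b], [-b, a]] = [[0.0679, -0.0309],
 [-0.0309, 0.1049]].

Step 3 — form the quadratic (x - mu)^T · Sigma^{-1} · (x - mu):
  Sigma^{-1} · (x - mu) = (0.1728, 0.0123).
  (x - mu)^T · [Sigma^{-1} · (x - mu)] = (3)·(0.1728) + (1)·(0.0123) = 0.5309.

Step 4 — take square root: d = √(0.5309) ≈ 0.7286.

d(x, mu) = √(0.5309) ≈ 0.7286


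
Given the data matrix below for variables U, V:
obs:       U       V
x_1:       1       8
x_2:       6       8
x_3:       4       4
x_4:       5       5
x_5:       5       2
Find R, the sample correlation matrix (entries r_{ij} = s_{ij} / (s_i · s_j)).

Step 1 — column means:
  mean(U) = (1 + 6 + 4 + 5 + 5) / 5 = 21/5 = 4.2
  mean(V) = (8 + 8 + 4 + 5 + 2) / 5 = 27/5 = 5.4

Step 2 — sample variances and covariances s[i,j] = (1/(n-1)) · Σ_k (x_{k,i} - mean_i) · (x_{k,j} - mean_j), with n-1 = 4:
  s[U,U] = ((-3.2)·(-3.2) + (1.8)·(1.8) + (-0.2)·(-0.2) + (0.8)·(0.8) + (0.8)·(0.8)) / 4 = 14.8/4 = 3.7
  s[U,V] = ((-3.2)·(2.6) + (1.8)·(2.6) + (-0.2)·(-1.4) + (0.8)·(-0.4) + (0.8)·(-3.4)) / 4 = -6.4/4 = -1.6
  s[V,V] = ((2.6)·(2.6) + (2.6)·(2.6) + (-1.4)·(-1.4) + (-0.4)·(-0.4) + (-3.4)·(-3.4)) / 4 = 27.2/4 = 6.8
  Sample standard deviations s_i = √(s[i,i]):
  s(U) = √(3.7) = 1.9235
  s(V) = √(6.8) = 2.6077

Step 3 — r_{ij} = s_{ij} / (s_i · s_j):
  r[U,U] = 1 (diagonal).
  r[U,V] = -1.6 / (1.9235 · 2.6077) = -1.6 / 5.016 = -0.319
  r[V,V] = 1 (diagonal).

R is symmetric with unit diagonal. Assembling:

R = [[1, -0.319],
 [-0.319, 1]]


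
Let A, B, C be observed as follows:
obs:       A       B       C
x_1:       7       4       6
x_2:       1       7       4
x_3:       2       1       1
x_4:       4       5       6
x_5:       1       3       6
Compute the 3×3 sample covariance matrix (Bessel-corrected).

Step 1 — column means:
  mean(A) = (7 + 1 + 2 + 4 + 1) / 5 = 15/5 = 3
  mean(B) = (4 + 7 + 1 + 5 + 3) / 5 = 20/5 = 4
  mean(C) = (6 + 4 + 1 + 6 + 6) / 5 = 23/5 = 4.6

Step 2 — sample covariance S[i,j] = (1/(n-1)) · Σ_k (x_{k,i} - mean_i) · (x_{k,j} - mean_j), with n-1 = 4.
  S[A,A] = ((4)·(4) + (-2)·(-2) + (-1)·(-1) + (1)·(1) + (-2)·(-2)) / 4 = 26/4 = 6.5
  S[A,B] = ((4)·(0) + (-2)·(3) + (-1)·(-3) + (1)·(1) + (-2)·(-1)) / 4 = 0/4 = 0
  S[A,C] = ((4)·(1.4) + (-2)·(-0.6) + (-1)·(-3.6) + (1)·(1.4) + (-2)·(1.4)) / 4 = 9/4 = 2.25
  S[B,B] = ((0)·(0) + (3)·(3) + (-3)·(-3) + (1)·(1) + (-1)·(-1)) / 4 = 20/4 = 5
  S[B,C] = ((0)·(1.4) + (3)·(-0.6) + (-3)·(-3.6) + (1)·(1.4) + (-1)·(1.4)) / 4 = 9/4 = 2.25
  S[C,C] = ((1.4)·(1.4) + (-0.6)·(-0.6) + (-3.6)·(-3.6) + (1.4)·(1.4) + (1.4)·(1.4)) / 4 = 19.2/4 = 4.8

S is symmetric (S[j,i] = S[i,j]). Assembling:

S = [[6.5, 0, 2.25],
 [0, 5, 2.25],
 [2.25, 2.25, 4.8]]


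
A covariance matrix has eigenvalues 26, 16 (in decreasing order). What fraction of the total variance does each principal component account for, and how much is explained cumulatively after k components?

Step 1 — total variance = trace(Sigma) = Σ λ_i = 26 + 16 = 42.

Step 2 — fraction explained by component i = λ_i / Σ λ:
  PC1: 26/42 = 0.619
  PC2: 16/42 = 0.381

Step 3 — cumulative fraction after k components = (λ_1 + ... + λ_k) / Σ λ:
  k = 1: 26/42 = 0.619
  k = 2: (26 + 16)/42 = 42/42 = 1

Summary (fraction, with percent):

explained: PC1 0.619 (61.9%), PC2 0.381 (38.1%);  cumulative: 0.619, 1


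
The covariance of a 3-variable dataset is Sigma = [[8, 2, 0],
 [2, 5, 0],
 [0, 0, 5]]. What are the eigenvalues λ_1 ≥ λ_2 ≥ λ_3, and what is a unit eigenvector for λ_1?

Step 1 — characteristic polynomial p(λ) = det(λI - Sigma) = λ³ - tr·λ² + c_1·λ - det, where tr = trace, c_1 = sum of the principal 2×2 minors, det = det(Sigma):
  tr = 8 + 5 + 5 = 18,
  c_1 = (8·5 - (2)²) + (8·5 - (0)²) + (5·5 - (0)²) = 36 + 40 + 25 = 101,
  det = 8·(5·5 - (0)²) - (2)·((2)·5 - (0)·(0)) + (0)·((2)·(0) - 5·(0)) = 8·(25) - (2)·(10) + (0)·(0) = 180.
  So p(λ) = λ³ - 18λ² + 101λ - 180.
Step 2 — look for an integer root (rational root theorem: any rational root is an integer divisor of 180). Testing λ = 4:
  p(4) = 64 - 288 + 404 - 180 = 0  ✓
  Dividing out (λ - 4): p(λ) = (λ - 4)(λ² - 14λ + 45).
Step 3 — remaining eigenvalues from the quadratic λ² - 14λ + 45 = 0:
  Δ = 14² - 4·45 = 196 - 180 = 16,  λ = (14 ± √16)/2 = (14 ± 4)/2 = 9 or 5.
  Sorted: λ_1 = 9,  λ_2 = 5,  λ_3 = 4  (check: sum = 18 = tr ✓).

Step 4 — unit eigenvector for λ_1 = 9: v spans the null space of (Sigma - λ_1 I), whose rows are
  r_1 = (-1, 2, 0),  r_2 = (2, -4, 0),  r_3 = (0, 0, -4).
  v is orthogonal to every row, so take v ∝ r_1 × r_3 = ((2)·(-4) - (0)·(0), (0)·(0) - (-1)·(-4), (-1)·(0) - (2)·(0)) = (-8, -4, 0).
  Rescale (divide by 4; multiply by -1 so the first nonzero entry is positive): u = (2, 1, 0).
  ||u|| = √((2)² + (1)² + (0)²) = √(5) ≈ 2.2361,  v_1 = u/||u|| ≈ (0.8944, 0.4472, 0) (||v_1|| = 1).

λ_1 = 9,  λ_2 = 5,  λ_3 = 4;  v_1 ≈ (0.8944, 0.4472, 0)


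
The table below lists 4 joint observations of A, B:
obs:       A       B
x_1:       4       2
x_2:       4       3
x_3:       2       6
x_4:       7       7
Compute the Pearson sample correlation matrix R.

Step 1 — column means:
  mean(A) = (4 + 4 + 2 + 7) / 4 = 17/4 = 4.25
  mean(B) = (2 + 3 + 6 + 7) / 4 = 18/4 = 4.5

Step 2 — sample variances and covariances s[i,j] = (1/(n-1)) · Σ_k (x_{k,i} - mean_i) · (x_{k,j} - mean_j), with n-1 = 3:
  s[A,A] = ((-0.25)·(-0.25) + (-0.25)·(-0.25) + (-2.25)·(-2.25) + (2.75)·(2.75)) / 3 = 12.75/3 = 4.25
  s[A,B] = ((-0.25)·(-2.5) + (-0.25)·(-1.5) + (-2.25)·(1.5) + (2.75)·(2.5)) / 3 = 4.5/3 = 1.5
  s[B,B] = ((-2.5)·(-2.5) + (-1.5)·(-1.5) + (1.5)·(1.5) + (2.5)·(2.5)) / 3 = 17/3 = 5.6667
  Sample standard deviations s_i = √(s[i,i]):
  s(A) = √(4.25) = 2.0616
  s(B) = √(5.6667) = 2.3805

Step 3 — r_{ij} = s_{ij} / (s_i · s_j):
  r[A,A] = 1 (diagonal).
  r[A,B] = 1.5 / (2.0616 · 2.3805) = 1.5 / 4.9075 = 0.3057
  r[B,B] = 1 (diagonal).

R is symmetric with unit diagonal. Assembling:

R = [[1, 0.3057],
 [0.3057, 1]]


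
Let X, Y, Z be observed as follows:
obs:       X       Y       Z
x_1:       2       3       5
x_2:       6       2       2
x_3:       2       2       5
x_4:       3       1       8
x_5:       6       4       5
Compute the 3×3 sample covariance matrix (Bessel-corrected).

Step 1 — column means:
  mean(X) = (2 + 6 + 2 + 3 + 6) / 5 = 19/5 = 3.8
  mean(Y) = (3 + 2 + 2 + 1 + 4) / 5 = 12/5 = 2.4
  mean(Z) = (5 + 2 + 5 + 8 + 5) / 5 = 25/5 = 5

Step 2 — sample covariance S[i,j] = (1/(n-1)) · Σ_k (x_{k,i} - mean_i) · (x_{k,j} - mean_j), with n-1 = 4.
  S[X,X] = ((-1.8)·(-1.8) + (2.2)·(2.2) + (-1.8)·(-1.8) + (-0.8)·(-0.8) + (2.2)·(2.2)) / 4 = 16.8/4 = 4.2
  S[X,Y] = ((-1.8)·(0.6) + (2.2)·(-0.4) + (-1.8)·(-0.4) + (-0.8)·(-1.4) + (2.2)·(1.6)) / 4 = 3.4/4 = 0.85
  S[X,Z] = ((-1.8)·(0) + (2.2)·(-3) + (-1.8)·(0) + (-0.8)·(3) + (2.2)·(0)) / 4 = -9/4 = -2.25
  S[Y,Y] = ((0.6)·(0.6) + (-0.4)·(-0.4) + (-0.4)·(-0.4) + (-1.4)·(-1.4) + (1.6)·(1.6)) / 4 = 5.2/4 = 1.3
  S[Y,Z] = ((0.6)·(0) + (-0.4)·(-3) + (-0.4)·(0) + (-1.4)·(3) + (1.6)·(0)) / 4 = -3/4 = -0.75
  S[Z,Z] = ((0)·(0) + (-3)·(-3) + (0)·(0) + (3)·(3) + (0)·(0)) / 4 = 18/4 = 4.5

S is symmetric (S[j,i] = S[i,j]). Assembling:

S = [[4.2, 0.85, -2.25],
 [0.85, 1.3, -0.75],
 [-2.25, -0.75, 4.5]]


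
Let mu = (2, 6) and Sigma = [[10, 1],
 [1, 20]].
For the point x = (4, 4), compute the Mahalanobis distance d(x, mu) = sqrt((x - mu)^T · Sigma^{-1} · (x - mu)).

Step 1 — centre the observation: (x - mu) = (2, -2).

Step 2 — invert Sigma. det(Sigma) = 10·20 - (1)² = 199.
  Sigma^{-1} = (1/det) · [[d, -b], [-b, a]] = [[0.1005, -0.005],
 [-0.005, 0.0503]].

Step 3 — form the quadratic (x - mu)^T · Sigma^{-1} · (x - mu):
  Sigma^{-1} · (x - mu) = (0.2111, -0.1106).
  (x - mu)^T · [Sigma^{-1} · (x - mu)] = (2)·(0.2111) + (-2)·(-0.1106) = 0.6432.

Step 4 — take square root: d = √(0.6432) ≈ 0.802.

d(x, mu) = √(0.6432) ≈ 0.802


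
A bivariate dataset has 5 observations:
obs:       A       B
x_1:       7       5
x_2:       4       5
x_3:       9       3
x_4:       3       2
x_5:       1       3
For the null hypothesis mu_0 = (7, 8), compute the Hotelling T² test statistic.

Step 1 — sample mean vector:
  mean(A) = (7 + 4 + 9 + 3 + 1) / 5 = 24/5 = 4.8
  mean(B) = (5 + 5 + 3 + 2 + 3) / 5 = 18/5 = 3.6
  x̄ = (4.8, 3.6),  deviation x̄ - mu_0 = (4.8, 3.6) - (7, 8) = (-2.2, -4.4).

Step 2 — sample covariance matrix, S[i,j] = (1/(n-1)) · Σ_k (x_{k,i} - mean_i) · (x_{k,j} - mean_j), divisor n-1 = 4:
  S[A,A] = ((2.2)·(2.2) + (-0.8)·(-0.8) + (4.2)·(4.2) + (-1.8)·(-1.8) + (-3.8)·(-3.8)) / 4 = 40.8/4 = 10.2
  S[A,B] = ((2.2)·(1.4) + (-0.8)·(1.4) + (4.2)·(-0.6) + (-1.8)·(-1.6) + (-3.8)·(-0.6)) / 4 = 4.6/4 = 1.15
  S[B,B] = ((1.4)·(1.4) + (1.4)·(1.4) + (-0.6)·(-0.6) + (-1.6)·(-1.6) + (-0.6)·(-0.6)) / 4 = 7.2/4 = 1.8
  S = [[10.2, 1.15],
 [1.15, 1.8]].

Step 3 — invert S. det(S) = 10.2·1.8 - (1.15)² = 17.0375.
  S^{-1} = (1/det) · [[d, -b], [-b, a]] = [[0.1056, -0.0675],
 [-0.0675, 0.5987]].

Step 4 — quadratic form (x̄ - mu_0)^T · S^{-1} · (x̄ - mu_0):
  S^{-1} · (x̄ - mu_0) = (0.0646, -2.4857),
  (x̄ - mu_0)^T · [...] = (-2.2)·(0.0646) + (-4.4)·(-2.4857) = 10.795.

Step 5 — scale by n: T² = 5 · 10.795 = 53.9751.

T² ≈ 53.9751


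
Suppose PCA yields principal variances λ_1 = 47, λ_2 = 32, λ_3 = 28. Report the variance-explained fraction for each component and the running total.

Step 1 — total variance = trace(Sigma) = Σ λ_i = 47 + 32 + 28 = 107.

Step 2 — fraction explained by component i = λ_i / Σ λ:
  PC1: 47/107 = 0.4393
  PC2: 32/107 = 0.2991
  PC3: 28/107 = 0.2617

Step 3 — cumulative fraction after k components = (λ_1 + ... + λ_k) / Σ λ:
  k = 1: 47/107 = 0.4393
  k = 2: (47 + 32)/107 = 79/107 = 0.7383
  k = 3: (47 + 32 + 28)/107 = 107/107 = 1

Summary (fraction, with percent):

explained: PC1 0.4393 (43.93%), PC2 0.2991 (29.91%), PC3 0.2617 (26.17%);  cumulative: 0.4393, 0.7383, 1


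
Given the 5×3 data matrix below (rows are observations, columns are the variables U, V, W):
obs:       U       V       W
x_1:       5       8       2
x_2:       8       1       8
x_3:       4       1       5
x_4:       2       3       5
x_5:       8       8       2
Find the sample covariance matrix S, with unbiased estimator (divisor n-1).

Step 1 — column means:
  mean(U) = (5 + 8 + 4 + 2 + 8) / 5 = 27/5 = 5.4
  mean(V) = (8 + 1 + 1 + 3 + 8) / 5 = 21/5 = 4.2
  mean(W) = (2 + 8 + 5 + 5 + 2) / 5 = 22/5 = 4.4

Step 2 — sample covariance S[i,j] = (1/(n-1)) · Σ_k (x_{k,i} - mean_i) · (x_{k,j} - mean_j), with n-1 = 4.
  S[U,U] = ((-0.4)·(-0.4) + (2.6)·(2.6) + (-1.4)·(-1.4) + (-3.4)·(-3.4) + (2.6)·(2.6)) / 4 = 27.2/4 = 6.8
  S[U,V] = ((-0.4)·(3.8) + (2.6)·(-3.2) + (-1.4)·(-3.2) + (-3.4)·(-1.2) + (2.6)·(3.8)) / 4 = 8.6/4 = 2.15
  S[U,W] = ((-0.4)·(-2.4) + (2.6)·(3.6) + (-1.4)·(0.6) + (-3.4)·(0.6) + (2.6)·(-2.4)) / 4 = 1.2/4 = 0.3
  S[V,V] = ((3.8)·(3.8) + (-3.2)·(-3.2) + (-3.2)·(-3.2) + (-1.2)·(-1.2) + (3.8)·(3.8)) / 4 = 50.8/4 = 12.7
  S[V,W] = ((3.8)·(-2.4) + (-3.2)·(3.6) + (-3.2)·(0.6) + (-1.2)·(0.6) + (3.8)·(-2.4)) / 4 = -32.4/4 = -8.1
  S[W,W] = ((-2.4)·(-2.4) + (3.6)·(3.6) + (0.6)·(0.6) + (0.6)·(0.6) + (-2.4)·(-2.4)) / 4 = 25.2/4 = 6.3

S is symmetric (S[j,i] = S[i,j]). Assembling:

S = [[6.8, 2.15, 0.3],
 [2.15, 12.7, -8.1],
 [0.3, -8.1, 6.3]]


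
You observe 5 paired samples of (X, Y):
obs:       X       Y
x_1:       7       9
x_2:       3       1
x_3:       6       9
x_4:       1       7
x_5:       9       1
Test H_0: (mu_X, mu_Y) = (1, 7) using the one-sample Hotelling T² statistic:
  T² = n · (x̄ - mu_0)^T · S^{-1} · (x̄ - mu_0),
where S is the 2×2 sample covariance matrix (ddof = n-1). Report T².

Step 1 — sample mean vector:
  mean(X) = (7 + 3 + 6 + 1 + 9) / 5 = 26/5 = 5.2
  mean(Y) = (9 + 1 + 9 + 7 + 1) / 5 = 27/5 = 5.4
  x̄ = (5.2, 5.4),  deviation x̄ - mu_0 = (5.2, 5.4) - (1, 7) = (4.2, -1.6).

Step 2 — sample covariance matrix, S[i,j] = (1/(n-1)) · Σ_k (x_{k,i} - mean_i) · (x_{k,j} - mean_j), divisor n-1 = 4:
  S[X,X] = ((1.8)·(1.8) + (-2.2)·(-2.2) + (0.8)·(0.8) + (-4.2)·(-4.2) + (3.8)·(3.8)) / 4 = 40.8/4 = 10.2
  S[X,Y] = ((1.8)·(3.6) + (-2.2)·(-4.4) + (0.8)·(3.6) + (-4.2)·(1.6) + (3.8)·(-4.4)) / 4 = -4.4/4 = -1.1
  S[Y,Y] = ((3.6)·(3.6) + (-4.4)·(-4.4) + (3.6)·(3.6) + (1.6)·(1.6) + (-4.4)·(-4.4)) / 4 = 67.2/4 = 16.8
  S = [[10.2, -1.1],
 [-1.1, 16.8]].

Step 3 — invert S. det(S) = 10.2·16.8 - (-1.1)² = 170.15.
  S^{-1} = (1/det) · [[d, -b], [-b, a]] = [[0.0987, 0.0065],
 [0.0065, 0.0599]].

Step 4 — quadratic form (x̄ - mu_0)^T · S^{-1} · (x̄ - mu_0):
  S^{-1} · (x̄ - mu_0) = (0.4043, -0.0688),
  (x̄ - mu_0)^T · [...] = (4.2)·(0.4043) + (-1.6)·(-0.0688) = 1.8083.

Step 5 — scale by n: T² = 5 · 1.8083 = 9.0414.

T² ≈ 9.0414


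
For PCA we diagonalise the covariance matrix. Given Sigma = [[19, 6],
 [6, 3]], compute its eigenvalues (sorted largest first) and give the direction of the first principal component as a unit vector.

Step 1 — characteristic polynomial of 2×2 Sigma:
  det(Sigma - λI) = λ² - trace · λ + det = 0.
  trace = 19 + 3 = 22, det = 19·3 - (6)² = 21.
Step 2 — discriminant:
  Δ = trace² - 4·det = 484 - 84 = 400.
Step 3 — eigenvalues:
  λ = (trace ± √Δ)/2 = (22 ± 20)/2,
  λ_1 = 21,  λ_2 = 1.

Step 4 — unit eigenvector for λ_1: solve (Sigma - λ_1 I)v = 0. First row:
  (19 - 21)·v_x + (6)·v_y = 0, i.e. (-2)·v_x + (6)·v_y = 0,
  so v ∝ (b, λ_1 - a) = (6, 2) = u.
  ||u|| = √((6)² + (2)²) = √(40) ≈ 6.3246,
  v_1 = u/||u|| ≈ (0.9487, 0.3162) (||v_1|| = 1).

λ_1 = 21,  λ_2 = 1;  v_1 ≈ (0.9487, 0.3162)


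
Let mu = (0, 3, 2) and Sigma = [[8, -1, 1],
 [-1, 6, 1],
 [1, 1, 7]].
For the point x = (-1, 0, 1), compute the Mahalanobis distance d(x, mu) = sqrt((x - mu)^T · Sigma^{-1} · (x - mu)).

Step 1 — centre the observation: (x - mu) = (-1, -3, -1).

Step 2 — invert Sigma (cofactor / det for 3×3, or solve directly):
  Sigma^{-1} = [[0.131, 0.0256, -0.0224],
 [0.0256, 0.1757, -0.0288],
 [-0.0224, -0.0288, 0.1502]].

Step 3 — form the quadratic (x - mu)^T · Sigma^{-1} · (x - mu):
  Sigma^{-1} · (x - mu) = (-0.1853, -0.524, -0.0415).
  (x - mu)^T · [Sigma^{-1} · (x - mu)] = (-1)·(-0.1853) + (-3)·(-0.524) + (-1)·(-0.0415) = 1.7987.

Step 4 — take square root: d = √(1.7987) ≈ 1.3412.

d(x, mu) = √(1.7987) ≈ 1.3412


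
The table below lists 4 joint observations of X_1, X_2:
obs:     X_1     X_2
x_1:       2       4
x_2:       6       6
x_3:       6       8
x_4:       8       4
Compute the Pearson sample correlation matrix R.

Step 1 — column means:
  mean(X_1) = (2 + 6 + 6 + 8) / 4 = 22/4 = 5.5
  mean(X_2) = (4 + 6 + 8 + 4) / 4 = 22/4 = 5.5

Step 2 — sample variances and covariances s[i,j] = (1/(n-1)) · Σ_k (x_{k,i} - mean_i) · (x_{k,j} - mean_j), with n-1 = 3:
  s[X_1,X_1] = ((-3.5)·(-3.5) + (0.5)·(0.5) + (0.5)·(0.5) + (2.5)·(2.5)) / 3 = 19/3 = 6.3333
  s[X_1,X_2] = ((-3.5)·(-1.5) + (0.5)·(0.5) + (0.5)·(2.5) + (2.5)·(-1.5)) / 3 = 3/3 = 1
  s[X_2,X_2] = ((-1.5)·(-1.5) + (0.5)·(0.5) + (2.5)·(2.5) + (-1.5)·(-1.5)) / 3 = 11/3 = 3.6667
  Sample standard deviations s_i = √(s[i,i]):
  s(X_1) = √(6.3333) = 2.5166
  s(X_2) = √(3.6667) = 1.9149

Step 3 — r_{ij} = s_{ij} / (s_i · s_j):
  r[X_1,X_1] = 1 (diagonal).
  r[X_1,X_2] = 1 / (2.5166 · 1.9149) = 1 / 4.8189 = 0.2075
  r[X_2,X_2] = 1 (diagonal).

R is symmetric with unit diagonal. Assembling:

R = [[1, 0.2075],
 [0.2075, 1]]


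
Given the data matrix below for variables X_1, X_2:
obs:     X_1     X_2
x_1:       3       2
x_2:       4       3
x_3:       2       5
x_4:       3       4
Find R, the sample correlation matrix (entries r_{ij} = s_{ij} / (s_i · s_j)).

Step 1 — column means:
  mean(X_1) = (3 + 4 + 2 + 3) / 4 = 12/4 = 3
  mean(X_2) = (2 + 3 + 5 + 4) / 4 = 14/4 = 3.5

Step 2 — sample variances and covariances s[i,j] = (1/(n-1)) · Σ_k (x_{k,i} - mean_i) · (x_{k,j} - mean_j), with n-1 = 3:
  s[X_1,X_1] = ((0)·(0) + (1)·(1) + (-1)·(-1) + (0)·(0)) / 3 = 2/3 = 0.6667
  s[X_1,X_2] = ((0)·(-1.5) + (1)·(-0.5) + (-1)·(1.5) + (0)·(0.5)) / 3 = -2/3 = -0.6667
  s[X_2,X_2] = ((-1.5)·(-1.5) + (-0.5)·(-0.5) + (1.5)·(1.5) + (0.5)·(0.5)) / 3 = 5/3 = 1.6667
  Sample standard deviations s_i = √(s[i,i]):
  s(X_1) = √(0.6667) = 0.8165
  s(X_2) = √(1.6667) = 1.291

Step 3 — r_{ij} = s_{ij} / (s_i · s_j):
  r[X_1,X_1] = 1 (diagonal).
  r[X_1,X_2] = -0.6667 / (0.8165 · 1.291) = -0.6667 / 1.0541 = -0.6325
  r[X_2,X_2] = 1 (diagonal).

R is symmetric with unit diagonal. Assembling:

R = [[1, -0.6325],
 [-0.6325, 1]]


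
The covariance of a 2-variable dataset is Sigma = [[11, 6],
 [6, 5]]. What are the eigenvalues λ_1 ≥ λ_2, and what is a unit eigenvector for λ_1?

Step 1 — characteristic polynomial of 2×2 Sigma:
  det(Sigma - λI) = λ² - trace · λ + det = 0.
  trace = 11 + 5 = 16, det = 11·5 - (6)² = 19.
Step 2 — discriminant:
  Δ = trace² - 4·det = 256 - 76 = 180.
Step 3 — eigenvalues:
  λ = (trace ± √Δ)/2 = (16 ± 13.4164)/2,
  λ_1 = 14.7082,  λ_2 = 1.2918.

Step 4 — unit eigenvector for λ_1: solve (Sigma - λ_1 I)v = 0. First row:
  (11 - 14.7082)·v_x + (6)·v_y = 0, i.e. (-3.7082)·v_x + (6)·v_y = 0,
  so v ∝ (b, λ_1 - a) = (6, 3.7082) = u.
  ||u|| = √((6)² + (3.7082)²) = √(49.7508) ≈ 7.0534,
  v_1 = u/||u|| ≈ (0.8507, 0.5257) (||v_1|| = 1).

λ_1 = 14.7082,  λ_2 = 1.2918;  v_1 ≈ (0.8507, 0.5257)


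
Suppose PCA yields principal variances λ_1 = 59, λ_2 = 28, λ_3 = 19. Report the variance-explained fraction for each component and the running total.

Step 1 — total variance = trace(Sigma) = Σ λ_i = 59 + 28 + 19 = 106.

Step 2 — fraction explained by component i = λ_i / Σ λ:
  PC1: 59/106 = 0.5566
  PC2: 28/106 = 0.2642
  PC3: 19/106 = 0.1792

Step 3 — cumulative fraction after k components = (λ_1 + ... + λ_k) / Σ λ:
  k = 1: 59/106 = 0.5566
  k = 2: (59 + 28)/106 = 87/106 = 0.8208
  k = 3: (59 + 28 + 19)/106 = 106/106 = 1

Summary (fraction, with percent):

explained: PC1 0.5566 (55.66%), PC2 0.2642 (26.42%), PC3 0.1792 (17.92%);  cumulative: 0.5566, 0.8208, 1


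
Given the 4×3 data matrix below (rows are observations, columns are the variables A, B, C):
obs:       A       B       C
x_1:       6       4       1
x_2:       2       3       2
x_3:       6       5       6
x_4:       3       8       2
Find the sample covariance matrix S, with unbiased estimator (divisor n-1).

Step 1 — column means:
  mean(A) = (6 + 2 + 6 + 3) / 4 = 17/4 = 4.25
  mean(B) = (4 + 3 + 5 + 8) / 4 = 20/4 = 5
  mean(C) = (1 + 2 + 6 + 2) / 4 = 11/4 = 2.75

Step 2 — sample covariance S[i,j] = (1/(n-1)) · Σ_k (x_{k,i} - mean_i) · (x_{k,j} - mean_j), with n-1 = 3.
  S[A,A] = ((1.75)·(1.75) + (-2.25)·(-2.25) + (1.75)·(1.75) + (-1.25)·(-1.25)) / 3 = 12.75/3 = 4.25
  S[A,B] = ((1.75)·(-1) + (-2.25)·(-2) + (1.75)·(0) + (-1.25)·(3)) / 3 = -1/3 = -0.3333
  S[A,C] = ((1.75)·(-1.75) + (-2.25)·(-0.75) + (1.75)·(3.25) + (-1.25)·(-0.75)) / 3 = 5.25/3 = 1.75
  S[B,B] = ((-1)·(-1) + (-2)·(-2) + (0)·(0) + (3)·(3)) / 3 = 14/3 = 4.6667
  S[B,C] = ((-1)·(-1.75) + (-2)·(-0.75) + (0)·(3.25) + (3)·(-0.75)) / 3 = 1/3 = 0.3333
  S[C,C] = ((-1.75)·(-1.75) + (-0.75)·(-0.75) + (3.25)·(3.25) + (-0.75)·(-0.75)) / 3 = 14.75/3 = 4.9167

S is symmetric (S[j,i] = S[i,j]). Assembling:

S = [[4.25, -0.3333, 1.75],
 [-0.3333, 4.6667, 0.3333],
 [1.75, 0.3333, 4.9167]]


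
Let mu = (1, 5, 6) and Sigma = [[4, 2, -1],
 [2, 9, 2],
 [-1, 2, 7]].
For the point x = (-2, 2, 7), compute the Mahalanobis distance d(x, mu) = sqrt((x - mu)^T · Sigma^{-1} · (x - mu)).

Step 1 — centre the observation: (x - mu) = (-3, -3, 1).

Step 2 — invert Sigma (cofactor / det for 3×3, or solve directly):
  Sigma^{-1} = [[0.3089, -0.0838, 0.0681],
 [-0.0838, 0.1414, -0.0524],
 [0.0681, -0.0524, 0.1675]].

Step 3 — form the quadratic (x - mu)^T · Sigma^{-1} · (x - mu):
  Sigma^{-1} · (x - mu) = (-0.6073, -0.2251, 0.1204).
  (x - mu)^T · [Sigma^{-1} · (x - mu)] = (-3)·(-0.6073) + (-3)·(-0.2251) + (1)·(0.1204) = 2.6178.

Step 4 — take square root: d = √(2.6178) ≈ 1.618.

d(x, mu) = √(2.6178) ≈ 1.618


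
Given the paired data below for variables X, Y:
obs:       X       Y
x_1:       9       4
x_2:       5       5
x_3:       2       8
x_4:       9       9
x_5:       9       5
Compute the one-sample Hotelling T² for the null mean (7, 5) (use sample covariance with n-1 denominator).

Step 1 — sample mean vector:
  mean(X) = (9 + 5 + 2 + 9 + 9) / 5 = 34/5 = 6.8
  mean(Y) = (4 + 5 + 8 + 9 + 5) / 5 = 31/5 = 6.2
  x̄ = (6.8, 6.2),  deviation x̄ - mu_0 = (6.8, 6.2) - (7, 5) = (-0.2, 1.2).

Step 2 — sample covariance matrix, S[i,j] = (1/(n-1)) · Σ_k (x_{k,i} - mean_i) · (x_{k,j} - mean_j), divisor n-1 = 4:
  S[X,X] = ((2.2)·(2.2) + (-1.8)·(-1.8) + (-4.8)·(-4.8) + (2.2)·(2.2) + (2.2)·(2.2)) / 4 = 40.8/4 = 10.2
  S[X,Y] = ((2.2)·(-2.2) + (-1.8)·(-1.2) + (-4.8)·(1.8) + (2.2)·(2.8) + (2.2)·(-1.2)) / 4 = -7.8/4 = -1.95
  S[Y,Y] = ((-2.2)·(-2.2) + (-1.2)·(-1.2) + (1.8)·(1.8) + (2.8)·(2.8) + (-1.2)·(-1.2)) / 4 = 18.8/4 = 4.7
  S = [[10.2, -1.95],
 [-1.95, 4.7]].

Step 3 — invert S. det(S) = 10.2·4.7 - (-1.95)² = 44.1375.
  S^{-1} = (1/det) · [[d, -b], [-b, a]] = [[0.1065, 0.0442],
 [0.0442, 0.2311]].

Step 4 — quadratic form (x̄ - mu_0)^T · S^{-1} · (x̄ - mu_0):
  S^{-1} · (x̄ - mu_0) = (0.0317, 0.2685),
  (x̄ - mu_0)^T · [...] = (-0.2)·(0.0317) + (1.2)·(0.2685) = 0.3158.

Step 5 — scale by n: T² = 5 · 0.3158 = 1.5792.

T² ≈ 1.5792


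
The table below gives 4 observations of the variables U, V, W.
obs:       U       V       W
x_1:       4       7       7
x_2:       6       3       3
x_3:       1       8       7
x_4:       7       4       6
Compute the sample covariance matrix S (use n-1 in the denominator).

Step 1 — column means:
  mean(U) = (4 + 6 + 1 + 7) / 4 = 18/4 = 4.5
  mean(V) = (7 + 3 + 8 + 4) / 4 = 22/4 = 5.5
  mean(W) = (7 + 3 + 7 + 6) / 4 = 23/4 = 5.75

Step 2 — sample covariance S[i,j] = (1/(n-1)) · Σ_k (x_{k,i} - mean_i) · (x_{k,j} - mean_j), with n-1 = 3.
  S[U,U] = ((-0.5)·(-0.5) + (1.5)·(1.5) + (-3.5)·(-3.5) + (2.5)·(2.5)) / 3 = 21/3 = 7
  S[U,V] = ((-0.5)·(1.5) + (1.5)·(-2.5) + (-3.5)·(2.5) + (2.5)·(-1.5)) / 3 = -17/3 = -5.6667
  S[U,W] = ((-0.5)·(1.25) + (1.5)·(-2.75) + (-3.5)·(1.25) + (2.5)·(0.25)) / 3 = -8.5/3 = -2.8333
  S[V,V] = ((1.5)·(1.5) + (-2.5)·(-2.5) + (2.5)·(2.5) + (-1.5)·(-1.5)) / 3 = 17/3 = 5.6667
  S[V,W] = ((1.5)·(1.25) + (-2.5)·(-2.75) + (2.5)·(1.25) + (-1.5)·(0.25)) / 3 = 11.5/3 = 3.8333
  S[W,W] = ((1.25)·(1.25) + (-2.75)·(-2.75) + (1.25)·(1.25) + (0.25)·(0.25)) / 3 = 10.75/3 = 3.5833

S is symmetric (S[j,i] = S[i,j]). Assembling:

S = [[7, -5.6667, -2.8333],
 [-5.6667, 5.6667, 3.8333],
 [-2.8333, 3.8333, 3.5833]]


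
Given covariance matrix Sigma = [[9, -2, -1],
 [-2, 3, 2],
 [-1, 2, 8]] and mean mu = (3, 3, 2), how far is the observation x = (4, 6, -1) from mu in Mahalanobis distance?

Step 1 — centre the observation: (x - mu) = (1, 3, -3).

Step 2 — invert Sigma (cofactor / det for 3×3, or solve directly):
  Sigma^{-1} = [[0.1307, 0.0915, -0.0065],
 [0.0915, 0.4641, -0.1046],
 [-0.0065, -0.1046, 0.1503]].

Step 3 — form the quadratic (x - mu)^T · Sigma^{-1} · (x - mu):
  Sigma^{-1} · (x - mu) = (0.4248, 1.7974, -0.7712).
  (x - mu)^T · [Sigma^{-1} · (x - mu)] = (1)·(0.4248) + (3)·(1.7974) + (-3)·(-0.7712) = 8.1307.

Step 4 — take square root: d = √(8.1307) ≈ 2.8514.

d(x, mu) = √(8.1307) ≈ 2.8514


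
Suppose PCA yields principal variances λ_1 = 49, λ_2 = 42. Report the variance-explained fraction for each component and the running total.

Step 1 — total variance = trace(Sigma) = Σ λ_i = 49 + 42 = 91.

Step 2 — fraction explained by component i = λ_i / Σ λ:
  PC1: 49/91 = 0.5385
  PC2: 42/91 = 0.4615

Step 3 — cumulative fraction after k components = (λ_1 + ... + λ_k) / Σ λ:
  k = 1: 49/91 = 0.5385
  k = 2: (49 + 42)/91 = 91/91 = 1

Summary (fraction, with percent):

explained: PC1 0.5385 (53.85%), PC2 0.4615 (46.15%);  cumulative: 0.5385, 1


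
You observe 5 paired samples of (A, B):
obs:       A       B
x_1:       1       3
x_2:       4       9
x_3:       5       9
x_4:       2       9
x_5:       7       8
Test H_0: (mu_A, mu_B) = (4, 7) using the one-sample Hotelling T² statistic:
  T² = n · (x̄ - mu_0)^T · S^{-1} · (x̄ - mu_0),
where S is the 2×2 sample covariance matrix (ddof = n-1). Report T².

Step 1 — sample mean vector:
  mean(A) = (1 + 4 + 5 + 2 + 7) / 5 = 19/5 = 3.8
  mean(B) = (3 + 9 + 9 + 9 + 8) / 5 = 38/5 = 7.6
  x̄ = (3.8, 7.6),  deviation x̄ - mu_0 = (3.8, 7.6) - (4, 7) = (-0.2, 0.6).

Step 2 — sample covariance matrix, S[i,j] = (1/(n-1)) · Σ_k (x_{k,i} - mean_i) · (x_{k,j} - mean_j), divisor n-1 = 4:
  S[A,A] = ((-2.8)·(-2.8) + (0.2)·(0.2) + (1.2)·(1.2) + (-1.8)·(-1.8) + (3.2)·(3.2)) / 4 = 22.8/4 = 5.7
  S[A,B] = ((-2.8)·(-4.6) + (0.2)·(1.4) + (1.2)·(1.4) + (-1.8)·(1.4) + (3.2)·(0.4)) / 4 = 13.6/4 = 3.4
  S[B,B] = ((-4.6)·(-4.6) + (1.4)·(1.4) + (1.4)·(1.4) + (1.4)·(1.4) + (0.4)·(0.4)) / 4 = 27.2/4 = 6.8
  S = [[5.7, 3.4],
 [3.4, 6.8]].

Step 3 — invert S. det(S) = 5.7·6.8 - (3.4)² = 27.2.
  S^{-1} = (1/det) · [[d, -b], [-b, a]] = [[0.25, -0.125],
 [-0.125, 0.2096]].

Step 4 — quadratic form (x̄ - mu_0)^T · S^{-1} · (x̄ - mu_0):
  S^{-1} · (x̄ - mu_0) = (-0.125, 0.1507),
  (x̄ - mu_0)^T · [...] = (-0.2)·(-0.125) + (0.6)·(0.1507) = 0.1154.

Step 5 — scale by n: T² = 5 · 0.1154 = 0.5772.

T² ≈ 0.5772


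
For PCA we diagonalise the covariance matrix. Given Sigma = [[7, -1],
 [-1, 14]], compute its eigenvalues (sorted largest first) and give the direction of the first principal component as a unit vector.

Step 1 — characteristic polynomial of 2×2 Sigma:
  det(Sigma - λI) = λ² - trace · λ + det = 0.
  trace = 7 + 14 = 21, det = 7·14 - (-1)² = 97.
Step 2 — discriminant:
  Δ = trace² - 4·det = 441 - 388 = 53.
Step 3 — eigenvalues:
  λ = (trace ± √Δ)/2 = (21 ± 7.2801)/2,
  λ_1 = 14.1401,  λ_2 = 6.8599.

Step 4 — unit eigenvector for λ_1: solve (Sigma - λ_1 I)v = 0. First row:
  (7 - 14.1401)·v_x + (-1)·v_y = 0, i.e. (-7.1401)·v_x + (-1)·v_y = 0,
  so v ∝ (b, λ_1 - a) = (-1, 7.1401); multiply by -1 so the first entry is positive: u = (1, -7.1401).
  ||u|| = √((1)² + (-7.1401)²) = √(51.9804) ≈ 7.2097,
  v_1 = u/||u|| ≈ (0.1387, -0.9903) (||v_1|| = 1).

λ_1 = 14.1401,  λ_2 = 6.8599;  v_1 ≈ (0.1387, -0.9903)
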